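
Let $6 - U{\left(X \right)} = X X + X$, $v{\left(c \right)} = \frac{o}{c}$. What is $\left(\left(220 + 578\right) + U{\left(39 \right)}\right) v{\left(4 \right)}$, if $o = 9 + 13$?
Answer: $-4158$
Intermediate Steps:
$o = 22$
$v{\left(c \right)} = \frac{22}{c}$
$U{\left(X \right)} = 6 - X - X^{2}$ ($U{\left(X \right)} = 6 - \left(X X + X\right) = 6 - \left(X^{2} + X\right) = 6 - \left(X + X^{2}\right) = 6 - X - X^{2}$)
$\left(\left(220 + 578\right) + U{\left(39 \right)}\right) v{\left(4 \right)} = \left(\left(220 + 578\right) - 1554\right) \frac{22}{4} = \left(798 - 1554\right) 22 \cdot \frac{1}{4} = \left(798 - 1554\right) \frac{11}{2} = \left(-756\right) \frac{11}{2} = -4158$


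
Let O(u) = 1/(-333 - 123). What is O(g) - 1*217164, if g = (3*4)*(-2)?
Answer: -99026785/456 ≈ -2.1716e+5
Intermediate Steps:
g = -24 (g = 12*(-2) = -24)
O(u) = -1/456 (O(u) = 1/(-456) = -1/456)
O(g) - 1*217164 = -1/456 - 1*217164 = -1/456 - 217164 = -99026785/456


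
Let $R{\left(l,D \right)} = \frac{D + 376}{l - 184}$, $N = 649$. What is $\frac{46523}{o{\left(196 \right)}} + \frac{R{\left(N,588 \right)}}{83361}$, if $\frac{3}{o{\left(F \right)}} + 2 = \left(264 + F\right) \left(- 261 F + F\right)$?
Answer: $- \frac{14091253053845921966}{38762865} \approx -3.6352 \cdot 10^{11}$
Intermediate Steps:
$R{\left(l,D \right)} = \frac{376 + D}{-184 + l}$
$o{\left(F \right)} = \frac{3}{-2 - 260 F \left(264 + F\right)}$ ($o{\left(F \right)} = \frac{3}{-2 + \left(264 + F\right) \left(- 261 F + F\right)} = \frac{3}{-2 + \left(264 + F\right) \left(- 260 F\right)} = \frac{3}{-2 - 260 F \left(264 + F\right)}$)
$\frac{46523}{o{\left(196 \right)}} + \frac{R{\left(N,588 \right)}}{83361} = \frac{46523}{\left(-3\right) \frac{1}{2 + 260 \cdot 196^{2} + 68640 \cdot 196}} + \frac{\frac{1}{-184 + 649} \left(376 + 588\right)}{83361} = \frac{46523}{\left(-3\right) \frac{1}{2 + 260 \cdot 38416 + 13453440}} + \frac{1}{465} \cdot 964 \cdot \frac{1}{83361} = \frac{46523}{\left(-3\right) \frac{1}{2 + 9988160 + 13453440}} + \frac{1}{465} \cdot 964 \cdot \frac{1}{83361} = \frac{46523}{\left(-3\right) \frac{1}{23441602}} + \frac{964}{465} \cdot \frac{1}{83361} = \frac{46523}{\left(-3\right) \frac{1}{23441602}} + \frac{964}{38762865} = \frac{46523}{- \frac{3}{23441602}} + \frac{964}{38762865} = 46523 \left(- \frac{23441602}{3}\right) + \frac{964}{38762865} = - \frac{1090573649846}{3} + \frac{964}{38762865} = - \frac{14091253053845921966}{38762865}$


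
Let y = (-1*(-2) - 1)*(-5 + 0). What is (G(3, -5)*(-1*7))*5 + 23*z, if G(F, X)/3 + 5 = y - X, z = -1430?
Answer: -32365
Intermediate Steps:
y = -5 (y = (2 - 1)*(-5) = 1*(-5) = -5)
G(F, X) = -30 - 3*X (G(F, X) = -15 + 3*(-5 - X) = -15 + (-15 - 3*X) = -30 - 3*X)
(G(3, -5)*(-1*7))*5 + 23*z = ((-30 - 3*(-5))*(-1*7))*5 + 23*(-1430) = ((-30 + 15)*(-7))*5 - 32890 = -15*(-7)*5 - 32890 = 105*5 - 32890 = 525 - 32890 = -32365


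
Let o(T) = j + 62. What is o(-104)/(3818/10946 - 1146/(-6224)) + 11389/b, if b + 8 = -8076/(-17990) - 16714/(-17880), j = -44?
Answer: -148180106186681196/87806262243931 ≈ -1687.6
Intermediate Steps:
o(T) = 18 (o(T) = -44 + 62 = 18)
b = -106410293/16083060 (b = -8 + (-8076/(-17990) - 16714/(-17880)) = -8 + (-8076*(-1/17990) - 16714*(-1/17880)) = -8 + (4038/8995 + 8357/8940) = -8 + 22254187/16083060 = -106410293/16083060 ≈ -6.6163)
o(-104)/(3818/10946 - 1146/(-6224)) + 11389/b = 18/(3818/10946 - 1146/(-6224)) + 11389/(-106410293/16083060) = 18/(3818*(1/10946) - 1146*(-1/6224)) + 11389*(-16083060/106410293) = 18/(1909/5473 + 573/3112) - 183169970340/106410293 = 18/(9076837/17031976) - 183169970340/106410293 = 18*(17031976/9076837) - 183169970340/106410293 = 306575568/9076837 - 183169970340/106410293 = -148180106186681196/87806262243931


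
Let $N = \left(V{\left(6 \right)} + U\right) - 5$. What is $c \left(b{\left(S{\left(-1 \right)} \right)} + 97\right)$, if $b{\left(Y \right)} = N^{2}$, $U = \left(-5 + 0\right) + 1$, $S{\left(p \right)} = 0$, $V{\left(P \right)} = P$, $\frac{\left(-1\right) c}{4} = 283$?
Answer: $-119992$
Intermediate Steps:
$c = -1132$ ($c = \left(-4\right) 283 = -1132$)
$U = -4$ ($U = -5 + 1 = -4$)
$N = -3$ ($N = \left(6 - 4\right) - 5 = 2 - 5 = -3$)
$b{\left(Y \right)} = 9$ ($b{\left(Y \right)} = \left(-3\right)^{2} = 9$)
$c \left(b{\left(S{\left(-1 \right)} \right)} + 97\right) = - 1132 \left(9 + 97\right) = \left(-1132\right) 106 = -119992$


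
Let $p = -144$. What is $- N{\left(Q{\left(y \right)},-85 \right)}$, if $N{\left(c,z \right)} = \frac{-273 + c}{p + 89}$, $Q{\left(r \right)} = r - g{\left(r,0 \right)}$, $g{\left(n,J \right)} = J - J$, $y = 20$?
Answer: $- \frac{23}{5} \approx -4.6$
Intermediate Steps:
$g{\left(n,J \right)} = 0$
$Q{\left(r \right)} = r$ ($Q{\left(r \right)} = r - 0 = r + 0 = r$)
$N{\left(c,z \right)} = \frac{273}{55} - \frac{c}{55}$ ($N{\left(c,z \right)} = \frac{-273 + c}{-144 + 89} = \frac{-273 + c}{-55} = \left(-273 + c\right) \left(- \frac{1}{55}\right) = \frac{273}{55} - \frac{c}{55}$)
$- N{\left(Q{\left(y \right)},-85 \right)} = - (\frac{273}{55} - \frac{4}{11}) = \left(-1\right) \frac{23}{5} = - \frac{23}{5}$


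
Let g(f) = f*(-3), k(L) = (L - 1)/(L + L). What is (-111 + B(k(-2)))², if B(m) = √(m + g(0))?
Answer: (222 - √3)²/4 ≈ 12130.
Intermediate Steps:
k(L) = (-1 + L)/(2*L) (k(L) = (-1 + L)/((2*L)) = (-1 + L)*(1/(2*L)) = (-1 + L)/(2*L))
g(f) = -3*f
B(m) = √m (B(m) = √(m - 3*0) = √(m + 0) = √m)
(-111 + B(k(-2)))² = (-111 + √((½)*(-1 - 2)/(-2)))² = (-111 + √((½)*(-½)*(-3)))² = (-111 + √(¾))² = (-111 + √3/2)²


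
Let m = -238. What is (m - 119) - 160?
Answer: -517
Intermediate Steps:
(m - 119) - 160 = (-238 - 119) - 160 = -357 - 160 = -517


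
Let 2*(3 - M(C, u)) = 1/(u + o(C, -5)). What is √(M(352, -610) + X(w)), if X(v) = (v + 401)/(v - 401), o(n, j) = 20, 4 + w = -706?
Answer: √1408867926895/655490 ≈ 1.8108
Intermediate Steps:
w = -710 (w = -4 - 706 = -710)
M(C, u) = 3 - 1/(2*(20 + u)) (M(C, u) = 3 - 1/(2*(u + 20)) = 3 - 1/(2*(20 + u)))
X(v) = (401 + v)/(-401 + v)
√(M(352, -610) + X(w)) = √((119 + 6*(-610))/(2*(20 - 610)) + (401 - 710)/(-401 - 710)) = √((½)*(119 - 3660)/(-590) - 309/(-1111)) = √((½)*(-1/590)*(-3541) - 1/1111*(-309)) = √(3541/1180 + 309/1111) = √(4298671/1310980) = √1408867926895/655490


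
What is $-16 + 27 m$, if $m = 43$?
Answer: $1145$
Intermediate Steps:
$-16 + 27 m = -16 + 27 \cdot 43 = -16 + 1161 = 1145$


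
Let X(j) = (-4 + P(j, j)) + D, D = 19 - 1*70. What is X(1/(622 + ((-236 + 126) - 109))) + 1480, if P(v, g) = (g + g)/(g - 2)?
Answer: 1147123/805 ≈ 1425.0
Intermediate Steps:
D = -51 (D = 19 - 70 = -51)
P(v, g) = 2*g/(-2 + g) (P(v, g) = (2*g)/(-2 + g) = 2*g/(-2 + g))
X(j) = -55 + 2*j/(-2 + j) (X(j) = (-4 + 2*j/(-2 + j)) - 51 = -55 + 2*j/(-2 + j))
X(1/(622 + ((-236 + 126) - 109))) + 1480 = (110 - 53/(622 + ((-236 + 126) - 109)))/(-2 + 1/(622 + ((-236 + 126) - 109))) + 1480 = (110 - 53/(622 + (-110 - 109)))/(-2 + 1/(622 + (-110 - 109))) + 1480 = (110 - 53/(622 - 219))/(-2 + 1/(622 - 219)) + 1480 = (110 - 53/403)/(-2 + 1/403) + 1480 = (110 - 53*1/403)/(-2 + 1/403) + 1480 = (110 - 53/403)/(-805/403) + 1480 = -403/805*44277/403 + 1480 = -44277/805 + 1480 = 1147123/805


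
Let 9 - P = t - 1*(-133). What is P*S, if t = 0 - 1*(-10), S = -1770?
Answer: 237180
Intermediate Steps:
t = 10 (t = 0 + 10 = 10)
P = -134 (P = 9 - (10 - 1*(-133)) = 9 - (10 + 133) = 9 - 1*143 = 9 - 143 = -134)
P*S = -134*(-1770) = 237180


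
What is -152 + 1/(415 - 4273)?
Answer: -586417/3858 ≈ -152.00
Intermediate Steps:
-152 + 1/(415 - 4273) = -152 + 1/(-3858) = -152 - 1/3858 = -586417/3858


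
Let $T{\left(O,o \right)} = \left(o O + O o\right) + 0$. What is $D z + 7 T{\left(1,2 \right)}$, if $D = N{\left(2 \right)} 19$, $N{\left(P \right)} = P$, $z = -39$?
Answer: $-1454$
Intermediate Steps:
$T{\left(O,o \right)} = 2 O o$ ($T{\left(O,o \right)} = \left(O o + O o\right) + 0 = 2 O o + 0 = 2 O o$)
$D = 38$ ($D = 2 \cdot 19 = 38$)
$D z + 7 T{\left(1,2 \right)} = 38 \left(-39\right) + 7 \cdot 2 \cdot 1 \cdot 2 = -1482 + 7 \cdot 4 = -1482 + 28 = -1454$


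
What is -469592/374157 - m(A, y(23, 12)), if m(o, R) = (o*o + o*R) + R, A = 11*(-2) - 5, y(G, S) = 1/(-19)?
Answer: -5201098937/7108983 ≈ -731.62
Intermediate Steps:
y(G, S) = -1/19
A = -27 (A = -22 - 5 = -27)
m(o, R) = R + o² + R*o (m(o, R) = (o² + R*o) + R = R + o² + R*o)
-469592/374157 - m(A, y(23, 12)) = -469592/374157 - (-1/19 + (-27)² - 1/19*(-27)) = -469592*1/374157 - (-1/19 + 729 + 27/19) = -469592/374157 - 1*13877/19 = -469592/374157 - 13877/19 = -5201098937/7108983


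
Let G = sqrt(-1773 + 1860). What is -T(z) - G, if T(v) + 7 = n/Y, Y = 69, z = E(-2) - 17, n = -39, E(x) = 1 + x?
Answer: 174/23 - sqrt(87) ≈ -1.7622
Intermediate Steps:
z = -18 (z = (1 - 2) - 17 = -1 - 17 = -18)
T(v) = -174/23 (T(v) = -7 - 39/69 = -7 - 39*1/69 = -7 - 13/23 = -174/23)
G = sqrt(87) ≈ 9.3274
-T(z) - G = -1*(-174/23) - sqrt(87) = 174/23 - sqrt(87)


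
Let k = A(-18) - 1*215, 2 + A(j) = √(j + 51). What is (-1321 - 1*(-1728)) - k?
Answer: 624 - √33 ≈ 618.26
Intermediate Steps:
A(j) = -2 + √(51 + j) (A(j) = -2 + √(j + 51) = -2 + √(51 + j))
k = -217 + √33 (k = (-2 + √(51 - 18)) - 1*215 = (-2 + √33) - 215 = -217 + √33 ≈ -211.26)
(-1321 - 1*(-1728)) - k = (-1321 - 1*(-1728)) - (-217 + √33) = (-1321 + 1728) + (217 - √33) = 407 + (217 - √33) = 624 - √33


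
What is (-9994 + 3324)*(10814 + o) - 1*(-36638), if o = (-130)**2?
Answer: -184815742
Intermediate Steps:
o = 16900
(-9994 + 3324)*(10814 + o) - 1*(-36638) = (-9994 + 3324)*(10814 + 16900) - 1*(-36638) = -6670*27714 + 36638 = -184852380 + 36638 = -184815742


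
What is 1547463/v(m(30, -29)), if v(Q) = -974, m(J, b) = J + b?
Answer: -1547463/974 ≈ -1588.8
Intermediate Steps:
1547463/v(m(30, -29)) = 1547463/(-974) = 1547463*(-1/974) = -1547463/974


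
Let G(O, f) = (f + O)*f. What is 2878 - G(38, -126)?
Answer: -8210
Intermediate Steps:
G(O, f) = f*(O + f) (G(O, f) = (O + f)*f = f*(O + f))
2878 - G(38, -126) = 2878 - (-126)*(38 - 126) = 2878 - (-126)*(-88) = 2878 - 1*11088 = 2878 - 11088 = -8210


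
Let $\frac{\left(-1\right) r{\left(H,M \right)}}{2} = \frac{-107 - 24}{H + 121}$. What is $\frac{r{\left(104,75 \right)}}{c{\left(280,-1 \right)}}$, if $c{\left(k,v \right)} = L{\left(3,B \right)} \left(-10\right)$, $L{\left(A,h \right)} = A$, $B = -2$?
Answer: $- \frac{131}{3375} \approx -0.038815$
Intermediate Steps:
$r{\left(H,M \right)} = \frac{262}{121 + H}$ ($r{\left(H,M \right)} = - 2 \frac{-107 - 24}{H + 121} = - 2 \left(- \frac{131}{121 + H}\right) = \frac{262}{121 + H}$)
$c{\left(k,v \right)} = -30$ ($c{\left(k,v \right)} = 3 \left(-10\right) = -30$)
$\frac{r{\left(104,75 \right)}}{c{\left(280,-1 \right)}} = \frac{262 \frac{1}{121 + 104}}{-30} = \frac{262}{225} \left(- \frac{1}{30}\right) = - \frac{131}{3375}$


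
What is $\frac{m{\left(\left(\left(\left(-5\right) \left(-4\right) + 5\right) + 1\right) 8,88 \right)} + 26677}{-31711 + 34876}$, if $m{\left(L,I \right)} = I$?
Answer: $\frac{5353}{633} \approx 8.4566$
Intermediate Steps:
$\frac{m{\left(\left(\left(\left(-5\right) \left(-4\right) + 5\right) + 1\right) 8,88 \right)} + 26677}{-31711 + 34876} = \frac{88 + 26677}{-31711 + 34876} = \frac{26765}{3165} = 26765 \cdot \frac{1}{3165} = \frac{5353}{633}$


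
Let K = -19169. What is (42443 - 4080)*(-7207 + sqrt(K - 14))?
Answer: -276482141 + 38363*I*sqrt(19183) ≈ -2.7648e+8 + 5.3134e+6*I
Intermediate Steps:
(42443 - 4080)*(-7207 + sqrt(K - 14)) = (42443 - 4080)*(-7207 + sqrt(-19169 - 14)) = 38363*(-7207 + sqrt(-19183)) = 38363*(-7207 + I*sqrt(19183)) = -276482141 + 38363*I*sqrt(19183)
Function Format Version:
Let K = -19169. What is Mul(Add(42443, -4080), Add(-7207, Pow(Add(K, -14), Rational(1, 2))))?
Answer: Add(-276482141, Mul(38363, I, Pow(19183, Rational(1, 2)))) ≈ Add(-2.7648e+8, Mul(5.3134e+6, I))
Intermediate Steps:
Mul(Add(42443, -4080), Add(-7207, Pow(Add(K, -14), Rational(1, 2)))) = Mul(Add(42443, -4080), Add(-7207, Pow(Add(-19169, -14), Rational(1, 2)))) = Mul(38363, Add(-7207, Pow(-19183, Rational(1, 2)))) = Mul(38363, Add(-7207, Mul(I, Pow(19183, Rational(1, 2))))) = Add(-276482141, Mul(38363, I, Pow(19183, Rational(1, 2))))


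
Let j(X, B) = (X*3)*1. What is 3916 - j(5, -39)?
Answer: 3901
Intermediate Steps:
j(X, B) = 3*X (j(X, B) = (3*X)*1 = 3*X)
3916 - j(5, -39) = 3916 - 3*5 = 3916 - 1*15 = 3916 - 15 = 3901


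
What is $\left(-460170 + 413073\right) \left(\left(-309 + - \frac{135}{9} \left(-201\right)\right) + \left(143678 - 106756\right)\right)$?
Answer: $-1866359916$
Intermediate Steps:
$\left(-460170 + 413073\right) \left(\left(-309 + - \frac{135}{9} \left(-201\right)\right) + \left(143678 - 106756\right)\right) = - 47097 \left(\left(-309 + \left(-135\right) \frac{1}{9} \left(-201\right)\right) + \left(143678 - 106756\right)\right) = - 47097 \left(\left(-309 - -3015\right) + 36922\right) = - 47097 \left(\left(-309 + 3015\right) + 36922\right) = - 47097 \left(2706 + 36922\right) = \left(-47097\right) 39628 = -1866359916$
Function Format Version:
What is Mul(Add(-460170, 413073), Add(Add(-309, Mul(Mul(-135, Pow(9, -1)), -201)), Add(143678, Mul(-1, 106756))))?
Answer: -1866359916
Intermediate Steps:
Mul(Add(-460170, 413073), Add(Add(-309, Mul(Mul(-135, Pow(9, -1)), -201)), Add(143678, Mul(-1, 106756)))) = Mul(-47097, Add(Add(-309, Mul(Mul(-135, Rational(1, 9)), -201)), Add(143678, -106756))) = Mul(-47097, Add(Add(-309, Mul(-15, -201)), 36922)) = Mul(-47097, Add(Add(-309, 3015), 36922)) = Mul(-47097, Add(2706, 36922)) = Mul(-47097, 39628) = -1866359916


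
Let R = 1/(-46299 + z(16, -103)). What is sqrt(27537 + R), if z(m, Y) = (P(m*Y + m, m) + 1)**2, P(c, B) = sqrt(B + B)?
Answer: sqrt(2548053682 - 440592*sqrt(2))/(2*sqrt(23133 - 4*sqrt(2))) ≈ 165.94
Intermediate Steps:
P(c, B) = sqrt(2)*sqrt(B) (P(c, B) = sqrt(2*B) = sqrt(2)*sqrt(B))
z(m, Y) = (1 + sqrt(2)*sqrt(m))**2 (z(m, Y) = (sqrt(2)*sqrt(m) + 1)**2 = (1 + sqrt(2)*sqrt(m))**2)
R = 1/(-46299 + (1 + 4*sqrt(2))**2) (R = 1/(-46299 + (1 + sqrt(2)*sqrt(16))**2) = 1/(-46299 + (1 + sqrt(2)*4)**2) = 1/(-46299 + (1 + 4*sqrt(2))**2) ≈ -2.1619e-5)
sqrt(27537 + R) = sqrt(27537 + (-23133/1070271314 - 2*sqrt(2)/535135657)) = sqrt(29472061150485/1070271314 - 2*sqrt(2)/535135657)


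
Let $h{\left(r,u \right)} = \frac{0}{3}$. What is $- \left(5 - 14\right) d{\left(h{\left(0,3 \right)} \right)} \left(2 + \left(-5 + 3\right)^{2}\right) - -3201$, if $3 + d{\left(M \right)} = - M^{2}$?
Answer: $3039$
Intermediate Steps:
$h{\left(r,u \right)} = 0$ ($h{\left(r,u \right)} = 0 \cdot \frac{1}{3} = 0$)
$d{\left(M \right)} = -3 - M^{2}$
$- \left(5 - 14\right) d{\left(h{\left(0,3 \right)} \right)} \left(2 + \left(-5 + 3\right)^{2}\right) - -3201 = - \left(5 - 14\right) \left(-3 - 0^{2}\right) \left(2 + \left(-5 + 3\right)^{2}\right) - -3201 = - \left(-9\right) \left(-3 - 0\right) \left(2 + \left(-2\right)^{2}\right) + 3201 = - \left(-9\right) \left(-3 + 0\right) \left(2 + 4\right) + 3201 = - \left(-9\right) \left(\left(-3\right) 6\right) + 3201 = - \left(-9\right) \left(-18\right) + 3201 = \left(-1\right) 162 + 3201 = -162 + 3201 = 3039$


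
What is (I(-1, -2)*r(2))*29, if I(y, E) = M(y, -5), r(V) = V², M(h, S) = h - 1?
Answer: -232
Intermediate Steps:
M(h, S) = -1 + h
I(y, E) = -1 + y
(I(-1, -2)*r(2))*29 = ((-1 - 1)*2²)*29 = -2*4*29 = -8*29 = -232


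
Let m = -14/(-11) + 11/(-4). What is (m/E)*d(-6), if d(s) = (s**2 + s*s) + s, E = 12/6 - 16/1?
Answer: 195/28 ≈ 6.9643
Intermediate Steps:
m = -65/44 (m = -14*(-1/11) + 11*(-1/4) = 14/11 - 11/4 = -65/44 ≈ -1.4773)
E = -14 (E = 12*(1/6) - 16*1 = 2 - 16 = -14)
d(s) = s + 2*s**2 (d(s) = (s**2 + s**2) + s = 2*s**2 + s = s + 2*s**2)
(m/E)*d(-6) = (-65/44/(-14))*(-6*(1 + 2*(-6))) = (-65/44*(-1/14))*(-6*(1 - 12)) = 65*(-6*(-11))/616 = (65/616)*66 = 195/28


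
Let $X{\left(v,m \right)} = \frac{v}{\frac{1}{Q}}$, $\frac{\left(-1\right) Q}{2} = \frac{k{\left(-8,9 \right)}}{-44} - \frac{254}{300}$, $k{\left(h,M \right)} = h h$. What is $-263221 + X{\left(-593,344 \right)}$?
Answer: $- \frac{219408946}{825} \approx -2.6595 \cdot 10^{5}$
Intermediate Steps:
$k{\left(h,M \right)} = h^{2}$
$Q = \frac{3797}{825}$ ($Q = - 2 \left(\frac{\left(-8\right)^{2}}{-44} - \frac{254}{300}\right) = - 2 \left(64 \left(- \frac{1}{44}\right) - \frac{127}{150}\right) = - 2 \left(- \frac{16}{11} - \frac{127}{150}\right) = \left(-2\right) \left(- \frac{3797}{1650}\right) = \frac{3797}{825} \approx 4.6024$)
$X{\left(v,m \right)} = \frac{3797 v}{825}$ ($X{\left(v,m \right)} = \frac{v}{\frac{1}{\frac{3797}{825}}} = \frac{v}{\frac{825}{3797}} = v \frac{3797}{825} = \frac{3797 v}{825}$)
$-263221 + X{\left(-593,344 \right)} = -263221 + \frac{3797}{825} \left(-593\right) = -263221 - \frac{2251621}{825} = - \frac{219408946}{825}$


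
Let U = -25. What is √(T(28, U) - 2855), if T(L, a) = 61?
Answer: I*√2794 ≈ 52.858*I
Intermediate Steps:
√(T(28, U) - 2855) = √(61 - 2855) = √(-2794) = I*√2794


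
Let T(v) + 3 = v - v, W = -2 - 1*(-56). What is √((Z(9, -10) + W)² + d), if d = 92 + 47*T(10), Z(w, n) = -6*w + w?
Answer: 4*√2 ≈ 5.6569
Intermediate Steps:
Z(w, n) = -5*w
W = 54 (W = -2 + 56 = 54)
T(v) = -3 (T(v) = -3 + (v - v) = -3 + 0 = -3)
d = -49 (d = 92 + 47*(-3) = 92 - 141 = -49)
√((Z(9, -10) + W)² + d) = √((-5*9 + 54)² - 49) = √((-45 + 54)² - 49) = √(9² - 49) = √(81 - 49) = √32 = 4*√2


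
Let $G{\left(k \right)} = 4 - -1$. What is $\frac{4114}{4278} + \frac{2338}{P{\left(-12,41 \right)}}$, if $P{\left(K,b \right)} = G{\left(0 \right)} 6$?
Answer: $\frac{843782}{10695} \approx 78.895$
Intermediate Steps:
$G{\left(k \right)} = 5$ ($G{\left(k \right)} = 4 + 1 = 5$)
$P{\left(K,b \right)} = 30$ ($P{\left(K,b \right)} = 5 \cdot 6 = 30$)
$\frac{4114}{4278} + \frac{2338}{P{\left(-12,41 \right)}} = \frac{4114}{4278} + \frac{2338}{30} = 4114 \cdot \frac{1}{4278} + 2338 \cdot \frac{1}{30} = \frac{2057}{2139} + \frac{1169}{15} = \frac{843782}{10695}$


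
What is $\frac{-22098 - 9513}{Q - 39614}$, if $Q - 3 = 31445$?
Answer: $\frac{10537}{2722} \approx 3.8711$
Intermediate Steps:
$Q = 31448$ ($Q = 3 + 31445 = 31448$)
$\frac{-22098 - 9513}{Q - 39614} = \frac{-22098 - 9513}{31448 - 39614} = - \frac{31611}{-8166} = \left(-31611\right) \left(- \frac{1}{8166}\right) = \frac{10537}{2722}$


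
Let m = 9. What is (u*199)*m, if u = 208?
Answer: 372528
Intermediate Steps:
(u*199)*m = (208*199)*9 = 41392*9 = 372528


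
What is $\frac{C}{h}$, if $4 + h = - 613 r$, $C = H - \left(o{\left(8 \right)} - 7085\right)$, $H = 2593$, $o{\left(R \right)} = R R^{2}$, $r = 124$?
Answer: $- \frac{4583}{38008} \approx -0.12058$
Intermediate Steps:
$o{\left(R \right)} = R^{3}$
$C = 9166$ ($C = 2593 - \left(8^{3} - 7085\right) = 2593 - \left(512 - 7085\right) = 2593 - -6573 = 2593 + 6573 = 9166$)
$h = -76016$ ($h = -4 - 76012 = -76016$)
$\frac{C}{h} = \frac{9166}{-76016} = 9166 \left(- \frac{1}{76016}\right) = - \frac{4583}{38008}$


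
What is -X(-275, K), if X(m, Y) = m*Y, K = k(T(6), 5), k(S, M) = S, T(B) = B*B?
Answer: 9900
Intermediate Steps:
T(B) = B²
K = 36 (K = 6² = 36)
X(m, Y) = Y*m
-X(-275, K) = -36*(-275) = -1*(-9900) = 9900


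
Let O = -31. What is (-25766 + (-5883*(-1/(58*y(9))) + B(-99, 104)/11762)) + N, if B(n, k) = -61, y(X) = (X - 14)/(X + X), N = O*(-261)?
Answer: -30767307209/1705490 ≈ -18040.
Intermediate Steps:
N = 8091 (N = -31*(-261) = 8091)
y(X) = (-14 + X)/(2*X) (y(X) = (-14 + X)/((2*X)) = (-14 + X)*(1/(2*X)) = (-14 + X)/(2*X))
(-25766 + (-5883*(-1/(58*y(9))) + B(-99, 104)/11762)) + N = (-25766 + (-5883*(-9/(29*(-14 + 9))) - 61/11762)) + 8091 = (-25766 + (-5883/((-29*(-5)/9)) - 61*1/11762)) + 8091 = (-25766 + (-5883/((-58*(-5/18))) - 61/11762)) + 8091 = (-25766 + (-5883/145/9 - 61/11762)) + 8091 = (-25766 + (-5883*9/145 - 61/11762)) + 8091 = (-25766 + (-52947/145 - 61/11762)) + 8091 = (-25766 - 622771459/1705490) + 8091 = -44566426799/1705490 + 8091 = -30767307209/1705490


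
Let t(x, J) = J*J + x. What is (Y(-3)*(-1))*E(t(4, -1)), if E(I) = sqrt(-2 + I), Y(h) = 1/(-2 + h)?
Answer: sqrt(3)/5 ≈ 0.34641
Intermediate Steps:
t(x, J) = x + J**2 (t(x, J) = J**2 + x = x + J**2)
(Y(-3)*(-1))*E(t(4, -1)) = (-1/(-2 - 3))*sqrt(-2 + (4 + (-1)**2)) = (-1/(-5))*sqrt(-2 + (4 + 1)) = (-1/5*(-1))*sqrt(-2 + 5) = sqrt(3)/5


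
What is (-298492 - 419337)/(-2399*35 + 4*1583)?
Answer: 717829/77633 ≈ 9.2464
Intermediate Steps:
(-298492 - 419337)/(-2399*35 + 4*1583) = -717829/(-83965 + 6332) = -717829/(-77633) = -717829*(-1/77633) = 717829/77633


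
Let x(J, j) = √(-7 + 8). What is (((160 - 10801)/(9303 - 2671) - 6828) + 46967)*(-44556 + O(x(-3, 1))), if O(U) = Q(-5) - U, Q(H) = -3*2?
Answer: -11862278757541/6632 ≈ -1.7886e+9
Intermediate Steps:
Q(H) = -6
x(J, j) = 1 (x(J, j) = √1 = 1)
O(U) = -6 - U
(((160 - 10801)/(9303 - 2671) - 6828) + 46967)*(-44556 + O(x(-3, 1))) = (((160 - 10801)/(9303 - 2671) - 6828) + 46967)*(-44556 + (-6 - 1*1)) = ((-10641/6632 - 6828) + 46967)*(-44556 + (-6 - 1)) = ((-10641*1/6632 - 6828) + 46967)*(-44556 - 7) = ((-10641/6632 - 6828) + 46967)*(-44563) = (-45293937/6632 + 46967)*(-44563) = (266191207/6632)*(-44563) = -11862278757541/6632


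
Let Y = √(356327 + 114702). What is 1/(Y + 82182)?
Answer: 82182/6753410095 - √471029/6753410095 ≈ 1.2067e-5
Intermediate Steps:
Y = √471029 ≈ 686.32
1/(Y + 82182) = 1/(√471029 + 82182) = 1/(82182 + √471029)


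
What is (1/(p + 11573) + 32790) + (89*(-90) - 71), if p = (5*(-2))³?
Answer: 261248258/10573 ≈ 24709.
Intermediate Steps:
p = -1000 (p = (-10)³ = -1000)
(1/(p + 11573) + 32790) + (89*(-90) - 71) = (1/(-1000 + 11573) + 32790) + (89*(-90) - 71) = (1/10573 + 32790) + (-8010 - 71) = (1/10573 + 32790) - 8081 = 346688671/10573 - 8081 = 261248258/10573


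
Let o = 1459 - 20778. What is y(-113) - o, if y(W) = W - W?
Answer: 19319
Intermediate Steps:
o = -19319
y(W) = 0
y(-113) - o = 0 - 1*(-19319) = 0 + 19319 = 19319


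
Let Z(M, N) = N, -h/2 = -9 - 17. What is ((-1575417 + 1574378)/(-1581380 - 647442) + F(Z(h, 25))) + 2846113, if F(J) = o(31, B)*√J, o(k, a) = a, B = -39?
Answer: 6343044649635/2228822 ≈ 2.8459e+6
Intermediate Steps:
h = 52 (h = -2*(-9 - 17) = -2*(-26) = 52)
F(J) = -39*√J
((-1575417 + 1574378)/(-1581380 - 647442) + F(Z(h, 25))) + 2846113 = ((-1575417 + 1574378)/(-1581380 - 647442) - 39*√25) + 2846113 = (-1039/(-2228822) - 39*5) + 2846113 = (-1039*(-1/2228822) - 195) + 2846113 = (1039/2228822 - 195) + 2846113 = -434619251/2228822 + 2846113 = 6343044649635/2228822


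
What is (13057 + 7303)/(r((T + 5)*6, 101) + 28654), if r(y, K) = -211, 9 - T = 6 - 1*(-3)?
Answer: 20360/28443 ≈ 0.71582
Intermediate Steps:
T = 0 (T = 9 - (6 - 1*(-3)) = 9 - (6 + 3) = 9 - 1*9 = 9 - 9 = 0)
(13057 + 7303)/(r((T + 5)*6, 101) + 28654) = (13057 + 7303)/(-211 + 28654) = 20360/28443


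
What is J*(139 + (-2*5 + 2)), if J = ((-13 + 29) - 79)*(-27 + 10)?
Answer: 140301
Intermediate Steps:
J = 1071 (J = (16 - 79)*(-17) = -63*(-17) = 1071)
J*(139 + (-2*5 + 2)) = 1071*(139 + (-2*5 + 2)) = 1071*(139 + (-10 + 2)) = 1071*(139 - 8) = 1071*131 = 140301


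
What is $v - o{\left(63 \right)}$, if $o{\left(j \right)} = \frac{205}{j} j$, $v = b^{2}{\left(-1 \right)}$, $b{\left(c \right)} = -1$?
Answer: $-204$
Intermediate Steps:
$v = 1$ ($v = \left(-1\right)^{2} = 1$)
$o{\left(j \right)} = 205$
$v - o{\left(63 \right)} = 1 - 205 = -204$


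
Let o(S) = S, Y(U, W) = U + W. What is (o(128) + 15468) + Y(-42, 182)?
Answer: 15736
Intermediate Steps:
(o(128) + 15468) + Y(-42, 182) = (128 + 15468) + (-42 + 182) = 15596 + 140 = 15736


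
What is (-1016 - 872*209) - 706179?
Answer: -889443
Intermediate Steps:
(-1016 - 872*209) - 706179 = (-1016 - 182248) - 706179 = -183264 - 706179 = -889443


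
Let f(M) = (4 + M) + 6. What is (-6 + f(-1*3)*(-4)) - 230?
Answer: -264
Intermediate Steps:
f(M) = 10 + M
(-6 + f(-1*3)*(-4)) - 230 = (-6 + (10 - 1*3)*(-4)) - 230 = (-6 + (10 - 3)*(-4)) - 230 = (-6 + 7*(-4)) - 230 = (-6 - 28) - 230 = -34 - 230 = -264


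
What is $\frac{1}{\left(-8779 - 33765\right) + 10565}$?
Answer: $- \frac{1}{31979} \approx -3.127 \cdot 10^{-5}$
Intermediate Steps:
$\frac{1}{\left(-8779 - 33765\right) + 10565} = \frac{1}{-42544 + 10565} = \frac{1}{-31979} = - \frac{1}{31979}$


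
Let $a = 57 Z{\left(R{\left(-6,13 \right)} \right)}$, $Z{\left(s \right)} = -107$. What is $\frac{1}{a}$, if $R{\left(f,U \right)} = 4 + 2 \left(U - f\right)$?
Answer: $- \frac{1}{6099} \approx -0.00016396$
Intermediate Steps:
$R{\left(f,U \right)} = 4 - 2 f + 2 U$ ($R{\left(f,U \right)} = 4 + \left(- 2 f + 2 U\right) = 4 - 2 f + 2 U$)
$a = -6099$ ($a = 57 \left(-107\right) = -6099$)
$\frac{1}{a} = \frac{1}{-6099} = - \frac{1}{6099}$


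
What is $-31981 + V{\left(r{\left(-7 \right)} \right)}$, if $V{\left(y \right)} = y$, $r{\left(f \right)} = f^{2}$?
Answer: $-31932$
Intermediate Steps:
$-31981 + V{\left(r{\left(-7 \right)} \right)} = -31981 + \left(-7\right)^{2} = -31981 + 49 = -31932$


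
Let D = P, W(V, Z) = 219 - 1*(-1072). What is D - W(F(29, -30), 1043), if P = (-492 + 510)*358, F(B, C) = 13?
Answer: 5153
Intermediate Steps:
P = 6444 (P = 18*358 = 6444)
W(V, Z) = 1291 (W(V, Z) = 219 + 1072 = 1291)
D = 6444
D - W(F(29, -30), 1043) = 6444 - 1*1291 = 6444 - 1291 = 5153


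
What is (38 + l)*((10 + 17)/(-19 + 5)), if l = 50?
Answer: -1188/7 ≈ -169.71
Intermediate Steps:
(38 + l)*((10 + 17)/(-19 + 5)) = (38 + 50)*((10 + 17)/(-19 + 5)) = 88*(27/(-14)) = 88*(27*(-1/14)) = 88*(-27/14) = -1188/7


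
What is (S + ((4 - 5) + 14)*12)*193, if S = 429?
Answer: 112905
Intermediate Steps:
(S + ((4 - 5) + 14)*12)*193 = (429 + ((4 - 5) + 14)*12)*193 = (429 + (-1 + 14)*12)*193 = (429 + 13*12)*193 = (429 + 156)*193 = 585*193 = 112905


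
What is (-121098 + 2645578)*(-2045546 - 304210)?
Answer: -5931912026880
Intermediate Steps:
(-121098 + 2645578)*(-2045546 - 304210) = 2524480*(-2349756) = -5931912026880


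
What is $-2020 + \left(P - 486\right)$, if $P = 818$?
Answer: $-1688$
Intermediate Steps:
$-2020 + \left(P - 486\right) = -2020 + \left(818 - 486\right) = -2020 + 332 = -1688$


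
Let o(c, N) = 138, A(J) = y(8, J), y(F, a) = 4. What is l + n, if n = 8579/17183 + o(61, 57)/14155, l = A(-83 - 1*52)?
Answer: 1096708459/243225365 ≈ 4.5090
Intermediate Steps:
A(J) = 4
l = 4
n = 123806999/243225365 (n = 8579/17183 + 138/14155 = 123806999/243225365 ≈ 0.50902)
l + n = 4 + 123806999/243225365 = 1096708459/243225365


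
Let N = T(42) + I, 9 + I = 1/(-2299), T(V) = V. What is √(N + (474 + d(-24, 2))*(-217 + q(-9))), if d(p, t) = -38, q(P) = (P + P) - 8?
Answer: I*√4626473134/209 ≈ 325.45*I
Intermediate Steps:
q(P) = -8 + 2*P (q(P) = 2*P - 8 = -8 + 2*P)
I = -20692/2299 (I = -9 + 1/(-2299) = -9 - 1/2299 = -20692/2299 ≈ -9.0004)
N = 75866/2299 (N = 42 - 20692/2299 = 75866/2299 ≈ 33.000)
√(N + (474 + d(-24, 2))*(-217 + q(-9))) = √(75866/2299 + (474 - 38)*(-217 + (-8 + 2*(-9)))) = √(75866/2299 + 436*(-217 + (-8 - 18))) = √(75866/2299 + 436*(-217 - 26)) = √(75866/2299 + 436*(-243)) = √(75866/2299 - 105948) = √(-243498586/2299) = I*√4626473134/209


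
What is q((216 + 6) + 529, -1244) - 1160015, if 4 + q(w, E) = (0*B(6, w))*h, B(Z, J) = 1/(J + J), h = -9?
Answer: -1160019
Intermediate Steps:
B(Z, J) = 1/(2*J)
q(w, E) = -4 (q(w, E) = -4 + (0*(1/(2*w)))*(-9) = -4 + 0*(-9) = -4 + 0 = -4)
q((216 + 6) + 529, -1244) - 1160015 = -4 - 1160015 = -1160019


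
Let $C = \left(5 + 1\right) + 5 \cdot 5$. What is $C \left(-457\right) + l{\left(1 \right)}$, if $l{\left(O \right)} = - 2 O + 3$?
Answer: $-14166$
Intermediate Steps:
$C = 31$ ($C = 6 + 25 = 31$)
$l{\left(O \right)} = 3 - 2 O$
$C \left(-457\right) + l{\left(1 \right)} = 31 \left(-457\right) + \left(3 - 2\right) = -14167 + \left(3 - 2\right) = -14167 + 1 = -14166$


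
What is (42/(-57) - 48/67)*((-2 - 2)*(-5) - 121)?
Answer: 186850/1273 ≈ 146.78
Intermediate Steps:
(42/(-57) - 48/67)*((-2 - 2)*(-5) - 121) = (42*(-1/57) - 48*1/67)*(-4*(-5) - 121) = (-14/19 - 48/67)*(20 - 121) = -1850/1273*(-101) = 186850/1273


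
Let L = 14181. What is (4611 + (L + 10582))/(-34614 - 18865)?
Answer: -29374/53479 ≈ -0.54926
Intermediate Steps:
(4611 + (L + 10582))/(-34614 - 18865) = (4611 + (14181 + 10582))/(-34614 - 18865) = (4611 + 24763)/(-53479) = 29374*(-1/53479) = -29374/53479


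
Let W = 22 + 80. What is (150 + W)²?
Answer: 63504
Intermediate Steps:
W = 102
(150 + W)² = (150 + 102)² = 252² = 63504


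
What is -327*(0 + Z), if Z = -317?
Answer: 103659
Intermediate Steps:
-327*(0 + Z) = -327*(0 - 317) = -327*(-317) = 103659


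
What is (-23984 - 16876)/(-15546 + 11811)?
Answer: 908/83 ≈ 10.940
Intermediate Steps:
(-23984 - 16876)/(-15546 + 11811) = -40860/(-3735) = -40860*(-1/3735) = 908/83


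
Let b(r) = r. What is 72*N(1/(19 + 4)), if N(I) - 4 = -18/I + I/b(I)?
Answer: -29448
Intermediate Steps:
N(I) = 5 - 18/I (N(I) = 4 + (-18/I + I/I) = 4 + (-18/I + 1) = 4 + (1 - 18/I) = 5 - 18/I)
72*N(1/(19 + 4)) = 72*(5 - 18/(1/(19 + 4))) = 72*(5 - 18/(1/23)) = 72*(5 - 18/1/23) = 72*(5 - 18*23) = 72*(5 - 414) = 72*(-409) = -29448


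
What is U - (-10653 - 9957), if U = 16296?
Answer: 36906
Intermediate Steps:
U - (-10653 - 9957) = 16296 - (-10653 - 9957) = 16296 - 1*(-20610) = 16296 + 20610 = 36906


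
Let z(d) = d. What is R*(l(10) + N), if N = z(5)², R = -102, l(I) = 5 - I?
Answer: -2040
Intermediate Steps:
N = 25 (N = 5² = 25)
R*(l(10) + N) = -102*((5 - 1*10) + 25) = -102*((5 - 10) + 25) = -102*(-5 + 25) = -102*20 = -2040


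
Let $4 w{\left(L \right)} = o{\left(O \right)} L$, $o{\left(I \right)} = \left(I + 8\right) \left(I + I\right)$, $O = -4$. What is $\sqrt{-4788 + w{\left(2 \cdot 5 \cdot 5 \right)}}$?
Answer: $2 i \sqrt{1297} \approx 72.028 i$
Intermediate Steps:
$o{\left(I \right)} = 2 I \left(8 + I\right)$ ($o{\left(I \right)} = \left(8 + I\right) 2 I = 2 I \left(8 + I\right)$)
$w{\left(L \right)} = - 8 L$ ($w{\left(L \right)} = \frac{2 \left(-4\right) \left(8 - 4\right) L}{4} = \frac{2 \left(-4\right) 4 L}{4} = \frac{\left(-32\right) L}{4} = - 8 L$)
$\sqrt{-4788 + w{\left(2 \cdot 5 \cdot 5 \right)}} = \sqrt{-4788 - 8 \cdot 2 \cdot 5 \cdot 5} = \sqrt{-4788 - 8 \cdot 10 \cdot 5} = \sqrt{-4788 - 400} = \sqrt{-5188} = 2 i \sqrt{1297}$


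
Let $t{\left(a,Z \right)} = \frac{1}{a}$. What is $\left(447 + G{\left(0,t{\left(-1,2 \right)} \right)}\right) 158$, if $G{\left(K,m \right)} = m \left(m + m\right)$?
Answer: $70942$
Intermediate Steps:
$G{\left(K,m \right)} = 2 m^{2}$ ($G{\left(K,m \right)} = m 2 m = 2 m^{2}$)
$\left(447 + G{\left(0,t{\left(-1,2 \right)} \right)}\right) 158 = \left(447 + 2 \left(\frac{1}{-1}\right)^{2}\right) 158 = \left(447 + 2 \left(-1\right)^{2}\right) 158 = \left(447 + 2 \cdot 1\right) 158 = \left(447 + 2\right) 158 = 449 \cdot 158 = 70942$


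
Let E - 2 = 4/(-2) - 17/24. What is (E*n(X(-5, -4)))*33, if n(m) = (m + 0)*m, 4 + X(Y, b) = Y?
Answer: -15147/8 ≈ -1893.4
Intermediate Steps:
X(Y, b) = -4 + Y
E = -17/24 (E = 2 + (4/(-2) - 17/24) = 2 + (4*(-½) - 17*1/24) = 2 + (-2 - 17/24) = 2 - 65/24 = -17/24 ≈ -0.70833)
n(m) = m² (n(m) = m*m = m²)
(E*n(X(-5, -4)))*33 = -17*(-4 - 5)²/24*33 = -17/24*(-9)²*33 = -17/24*81*33 = -459/8*33 = -15147/8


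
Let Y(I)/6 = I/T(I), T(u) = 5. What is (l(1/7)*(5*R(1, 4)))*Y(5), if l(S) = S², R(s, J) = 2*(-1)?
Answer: -60/49 ≈ -1.2245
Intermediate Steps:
R(s, J) = -2
Y(I) = 6*I/5 (Y(I) = 6*(I/5) = 6*I/5)
(l(1/7)*(5*R(1, 4)))*Y(5) = ((1/7)²*(5*(-2)))*((6/5)*5) = ((⅐)²*(-10))*6 = ((1/49)*(-10))*6 = -10/49*6 = -60/49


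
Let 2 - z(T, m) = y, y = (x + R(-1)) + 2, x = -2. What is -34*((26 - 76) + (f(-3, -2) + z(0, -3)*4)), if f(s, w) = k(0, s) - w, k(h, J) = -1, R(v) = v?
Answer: 1258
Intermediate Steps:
y = -1 (y = (-2 - 1) + 2 = -3 + 2 = -1)
z(T, m) = 3 (z(T, m) = 2 - 1*(-1) = 2 + 1 = 3)
f(s, w) = -1 - w
-34*((26 - 76) + (f(-3, -2) + z(0, -3)*4)) = -34*((26 - 76) + ((-1 - 1*(-2)) + 3*4)) = -34*(-50 + ((-1 + 2) + 12)) = -34*(-50 + (1 + 12)) = -34*(-50 + 13) = -34*(-37) = 1258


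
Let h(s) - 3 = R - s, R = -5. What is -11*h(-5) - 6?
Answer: -39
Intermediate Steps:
h(s) = -2 - s (h(s) = 3 + (-5 - s) = -2 - s)
-11*h(-5) - 6 = -11*(-2 - 1*(-5)) - 6 = -11*(-2 + 5) - 6 = -11*3 - 6 = -33 - 6 = -39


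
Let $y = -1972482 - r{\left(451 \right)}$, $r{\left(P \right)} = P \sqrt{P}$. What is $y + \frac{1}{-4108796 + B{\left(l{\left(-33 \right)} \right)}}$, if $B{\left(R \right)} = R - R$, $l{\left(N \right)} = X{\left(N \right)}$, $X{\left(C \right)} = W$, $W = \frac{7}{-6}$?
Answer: $- \frac{8104526151673}{4108796} - 451 \sqrt{451} \approx -1.9821 \cdot 10^{6}$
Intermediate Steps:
$W = - \frac{7}{6}$ ($W = 7 \left(- \frac{1}{6}\right) = - \frac{7}{6} \approx -1.1667$)
$X{\left(C \right)} = - \frac{7}{6}$
$l{\left(N \right)} = - \frac{7}{6}$
$B{\left(R \right)} = 0$
$r{\left(P \right)} = P^{\frac{3}{2}}$
$y = -1972482 - 451 \sqrt{451}$ ($y = -1972482 - 451^{\frac{3}{2}} = -1972482 - 451 \sqrt{451} \approx -1.9821 \cdot 10^{6}$)
$y + \frac{1}{-4108796 + B{\left(l{\left(-33 \right)} \right)}} = \left(-1972482 - 451 \sqrt{451}\right) + \frac{1}{-4108796 + 0} = \left(-1972482 - 451 \sqrt{451}\right) + \frac{1}{-4108796} = \left(-1972482 - 451 \sqrt{451}\right) - \frac{1}{4108796} = - \frac{8104526151673}{4108796} - 451 \sqrt{451}$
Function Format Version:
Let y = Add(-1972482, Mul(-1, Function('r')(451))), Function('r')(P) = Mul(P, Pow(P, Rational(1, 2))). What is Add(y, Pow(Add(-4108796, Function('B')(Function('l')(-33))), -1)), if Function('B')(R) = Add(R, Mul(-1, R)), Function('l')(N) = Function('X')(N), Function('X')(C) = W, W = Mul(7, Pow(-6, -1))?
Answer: Add(Rational(-8104526151673, 4108796), Mul(-451, Pow(451, Rational(1, 2)))) ≈ -1.9821e+6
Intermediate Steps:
W = Rational(-7, 6) (W = Mul(7, Rational(-1, 6)) = Rational(-7, 6) ≈ -1.1667)
Function('X')(C) = Rational(-7, 6)
Function('l')(N) = Rational(-7, 6)
Function('B')(R) = 0
Function('r')(P) = Pow(P, Rational(3, 2))
y = Add(-1972482, Mul(-451, Pow(451, Rational(1, 2)))) (y = Add(-1972482, Mul(-1, Pow(451, Rational(3, 2)))) = Add(-1972482, Mul(-1, Mul(451, Pow(451, Rational(1, 2))))) = Add(-1972482, Mul(-451, Pow(451, Rational(1, 2)))) ≈ -1.9821e+6)
Add(y, Pow(Add(-4108796, Function('B')(Function('l')(-33))), -1)) = Add(Add(-1972482, Mul(-451, Pow(451, Rational(1, 2)))), Pow(Add(-4108796, 0), -1)) = Add(Add(-1972482, Mul(-451, Pow(451, Rational(1, 2)))), Pow(-4108796, -1)) = Add(Add(-1972482, Mul(-451, Pow(451, Rational(1, 2)))), Rational(-1, 4108796)) = Add(Rational(-8104526151673, 4108796), Mul(-451, Pow(451, Rational(1, 2))))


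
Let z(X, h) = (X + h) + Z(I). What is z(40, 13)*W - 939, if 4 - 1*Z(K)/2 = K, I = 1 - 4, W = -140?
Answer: -10319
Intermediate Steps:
I = -3
Z(K) = 8 - 2*K
z(X, h) = 14 + X + h (z(X, h) = (X + h) + (8 - 2*(-3)) = (X + h) + (8 + 6) = (X + h) + 14 = 14 + X + h)
z(40, 13)*W - 939 = (14 + 40 + 13)*(-140) - 939 = 67*(-140) - 939 = -9380 - 939 = -10319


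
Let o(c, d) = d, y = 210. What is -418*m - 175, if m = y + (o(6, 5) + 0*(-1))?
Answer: -90045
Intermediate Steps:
m = 215 (m = 210 + (5 + 0*(-1)) = 210 + (5 + 0) = 210 + 5 = 215)
-418*m - 175 = -418*215 - 175 = -89870 - 175 = -90045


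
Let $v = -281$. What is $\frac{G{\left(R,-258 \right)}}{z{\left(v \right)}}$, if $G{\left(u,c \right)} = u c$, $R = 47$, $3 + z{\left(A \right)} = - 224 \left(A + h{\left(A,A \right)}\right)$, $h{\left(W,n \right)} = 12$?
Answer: $- \frac{12126}{60253} \approx -0.20125$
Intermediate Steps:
$z{\left(A \right)} = -2691 - 224 A$ ($z{\left(A \right)} = -3 - 224 \left(A + 12\right) = -3 - 224 \left(12 + A\right) = -3 - \left(2688 + 224 A\right) = -2691 - 224 A$)
$G{\left(u,c \right)} = c u$
$\frac{G{\left(R,-258 \right)}}{z{\left(v \right)}} = \frac{\left(-258\right) 47}{-2691 - -62944} = - \frac{12126}{-2691 + 62944} = - \frac{12126}{60253}$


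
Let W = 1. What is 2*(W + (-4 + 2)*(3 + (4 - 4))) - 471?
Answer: -481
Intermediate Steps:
2*(W + (-4 + 2)*(3 + (4 - 4))) - 471 = 2*(1 + (-4 + 2)*(3 + (4 - 4))) - 471 = 2*(1 - 2*(3 + 0)) - 471 = 2*(1 - 2*3) - 471 = 2*(1 - 6) - 471 = 2*(-5) - 471 = -10 - 471 = -481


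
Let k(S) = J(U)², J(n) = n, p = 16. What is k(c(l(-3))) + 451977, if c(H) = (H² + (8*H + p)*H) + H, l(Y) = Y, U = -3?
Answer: 451986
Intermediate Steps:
c(H) = H + H² + H*(16 + 8*H) (c(H) = (H² + (8*H + 16)*H) + H = (H² + (16 + 8*H)*H) + H = (H² + H*(16 + 8*H)) + H = H + H² + H*(16 + 8*H))
k(S) = 9 (k(S) = (-3)² = 9)
k(c(l(-3))) + 451977 = 9 + 451977 = 451986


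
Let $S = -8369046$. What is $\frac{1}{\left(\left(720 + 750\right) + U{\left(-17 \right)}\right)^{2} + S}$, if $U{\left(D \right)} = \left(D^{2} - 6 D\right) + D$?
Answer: $- \frac{1}{4968710} \approx -2.0126 \cdot 10^{-7}$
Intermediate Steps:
$U{\left(D \right)} = D^{2} - 5 D$
$\frac{1}{\left(\left(720 + 750\right) + U{\left(-17 \right)}\right)^{2} + S} = \frac{1}{\left(\left(720 + 750\right) - 17 \left(-5 - 17\right)\right)^{2} - 8369046} = \frac{1}{\left(1470 - -374\right)^{2} - 8369046} = \frac{1}{\left(1470 + 374\right)^{2} - 8369046} = \frac{1}{1844^{2} - 8369046} = \frac{1}{3400336 - 8369046} = \frac{1}{-4968710} = - \frac{1}{4968710}$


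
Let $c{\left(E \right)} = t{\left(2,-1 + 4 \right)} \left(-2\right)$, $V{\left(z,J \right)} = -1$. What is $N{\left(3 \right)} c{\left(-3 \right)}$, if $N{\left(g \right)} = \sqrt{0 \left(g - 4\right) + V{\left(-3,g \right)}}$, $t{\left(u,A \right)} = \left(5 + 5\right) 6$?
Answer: $- 120 i \approx - 120.0 i$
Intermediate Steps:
$t{\left(u,A \right)} = 60$ ($t{\left(u,A \right)} = 10 \cdot 6 = 60$)
$N{\left(g \right)} = i$ ($N{\left(g \right)} = \sqrt{0 \left(g - 4\right) - 1} = \sqrt{0 \left(-4 + g\right) - 1} = \sqrt{0 - 1} = \sqrt{-1} = i$)
$c{\left(E \right)} = -120$ ($c{\left(E \right)} = 60 \left(-2\right) = -120$)
$N{\left(3 \right)} c{\left(-3 \right)} = i \left(-120\right) = - 120 i$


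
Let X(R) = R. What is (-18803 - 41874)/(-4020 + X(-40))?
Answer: 60677/4060 ≈ 14.945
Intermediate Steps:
(-18803 - 41874)/(-4020 + X(-40)) = (-18803 - 41874)/(-4020 - 40) = -60677/(-4060) = -60677*(-1/4060) = 60677/4060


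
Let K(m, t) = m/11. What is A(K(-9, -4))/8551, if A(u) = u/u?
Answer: 1/8551 ≈ 0.00011695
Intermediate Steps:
K(m, t) = m/11 (K(m, t) = m*(1/11) = m/11)
A(u) = 1
A(K(-9, -4))/8551 = 1/8551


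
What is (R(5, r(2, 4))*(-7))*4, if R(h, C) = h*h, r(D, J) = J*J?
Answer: -700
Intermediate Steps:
r(D, J) = J²
R(h, C) = h²
(R(5, r(2, 4))*(-7))*4 = (5²*(-7))*4 = (25*(-7))*4 = -175*4 = -700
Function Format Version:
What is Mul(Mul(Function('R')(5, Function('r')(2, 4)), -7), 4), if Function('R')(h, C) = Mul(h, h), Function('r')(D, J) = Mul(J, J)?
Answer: -700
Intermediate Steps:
Function('r')(D, J) = Pow(J, 2)
Function('R')(h, C) = Pow(h, 2)
Mul(Mul(Function('R')(5, Function('r')(2, 4)), -7), 4) = Mul(Mul(Pow(5, 2), -7), 4) = Mul(Mul(25, -7), 4) = Mul(-175, 4) = -700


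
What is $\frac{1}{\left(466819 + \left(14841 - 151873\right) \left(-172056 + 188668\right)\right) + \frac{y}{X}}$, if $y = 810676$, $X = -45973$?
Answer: $- \frac{45973}{104630354464021} \approx -4.3938 \cdot 10^{-10}$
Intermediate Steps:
$\frac{1}{\left(466819 + \left(14841 - 151873\right) \left(-172056 + 188668\right)\right) + \frac{y}{X}} = \frac{1}{\left(466819 + \left(14841 - 151873\right) \left(-172056 + 188668\right)\right) + \frac{810676}{-45973}} = \frac{1}{\left(466819 - 2276375584\right) + 810676 \left(- \frac{1}{45973}\right)} = \frac{1}{\left(466819 - 2276375584\right) - \frac{810676}{45973}} = \frac{1}{-2275908765 - \frac{810676}{45973}} = \frac{1}{- \frac{104630354464021}{45973}} = - \frac{45973}{104630354464021}$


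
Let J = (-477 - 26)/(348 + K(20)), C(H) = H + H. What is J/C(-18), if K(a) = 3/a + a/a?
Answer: 2515/62847 ≈ 0.040018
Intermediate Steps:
C(H) = 2*H
K(a) = 1 + 3/a (K(a) = 3/a + 1 = 1 + 3/a)
J = -10060/6983 (J = (-477 - 26)/(348 + (3 + 20)/20) = -503/(348 + (1/20)*23) = -503/(348 + 23/20) = -503/6983/20 = -503*20/6983 = -10060/6983 ≈ -1.4406)
J/C(-18) = -10060/(6983*(2*(-18))) = -10060/6983/(-36) = -10060/6983*(-1/36) = 2515/62847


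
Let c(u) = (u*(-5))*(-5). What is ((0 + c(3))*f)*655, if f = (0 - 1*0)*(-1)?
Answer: 0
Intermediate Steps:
c(u) = 25*u (c(u) = -5*u*(-5) = 25*u)
f = 0 (f = (0 + 0)*(-1) = 0*(-1) = 0)
((0 + c(3))*f)*655 = ((0 + 25*3)*0)*655 = ((0 + 75)*0)*655 = (75*0)*655 = 0*655 = 0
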